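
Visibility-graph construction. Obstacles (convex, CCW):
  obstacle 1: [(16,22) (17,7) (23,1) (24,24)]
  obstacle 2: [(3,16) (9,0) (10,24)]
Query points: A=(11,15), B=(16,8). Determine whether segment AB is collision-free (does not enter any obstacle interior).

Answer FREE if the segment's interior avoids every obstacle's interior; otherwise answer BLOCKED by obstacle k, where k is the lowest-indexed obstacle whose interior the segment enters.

Obstacle 1 [(16,22) (17,7) (23,1) (24,24)]:
  edge (16,22)–(17,7): clear
  edge (17,7)–(23,1): clear
  edge (23,1)–(24,24): clear
  edge (24,24)–(16,22): clear
  midpoint (27/2,23/2) outside
  → clear
Obstacle 2 [(3,16) (9,0) (10,24)]:
  edge (3,16)–(9,0): clear
  edge (9,0)–(10,24): clear
  edge (10,24)–(3,16): clear
  midpoint (27/2,23/2) outside
  → clear

FREE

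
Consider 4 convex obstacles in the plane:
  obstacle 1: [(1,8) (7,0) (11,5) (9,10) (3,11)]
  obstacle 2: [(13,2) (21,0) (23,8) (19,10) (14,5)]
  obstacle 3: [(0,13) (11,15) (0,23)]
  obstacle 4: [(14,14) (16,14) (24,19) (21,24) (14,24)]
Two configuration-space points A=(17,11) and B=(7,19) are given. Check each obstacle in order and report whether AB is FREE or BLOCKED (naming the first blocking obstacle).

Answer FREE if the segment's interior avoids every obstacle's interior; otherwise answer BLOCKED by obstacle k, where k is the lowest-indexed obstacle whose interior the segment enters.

Obstacle 1 [(1,8) (7,0) (11,5) (9,10) (3,11)]:
  edge (1,8)–(7,0): clear
  edge (7,0)–(11,5): clear
  edge (11,5)–(9,10): clear
  edge (9,10)–(3,11): clear
  edge (3,11)–(1,8): clear
  midpoint (12,15) outside
  → clear
Obstacle 2 [(13,2) (21,0) (23,8) (19,10) (14,5)]:
  edge (13,2)–(21,0): clear
  edge (21,0)–(23,8): clear
  edge (23,8)–(19,10): clear
  edge (19,10)–(14,5): clear
  edge (14,5)–(13,2): clear
  midpoint (12,15) outside
  → clear
Obstacle 3 [(0,13) (11,15) (0,23)]:
  edge (0,13)–(11,15): clear
  edge (11,15)–(0,23): clear
  edge (0,23)–(0,13): clear
  midpoint (12,15) outside
  → clear
Obstacle 4 [(14,14) (16,14) (24,19) (21,24) (14,24)]:
  edge (14,14)–(16,14): clear
  edge (16,14)–(24,19): clear
  edge (24,19)–(21,24): clear
  edge (21,24)–(14,24): clear
  edge (14,24)–(14,14): clear
  midpoint (12,15) outside
  → clear

FREE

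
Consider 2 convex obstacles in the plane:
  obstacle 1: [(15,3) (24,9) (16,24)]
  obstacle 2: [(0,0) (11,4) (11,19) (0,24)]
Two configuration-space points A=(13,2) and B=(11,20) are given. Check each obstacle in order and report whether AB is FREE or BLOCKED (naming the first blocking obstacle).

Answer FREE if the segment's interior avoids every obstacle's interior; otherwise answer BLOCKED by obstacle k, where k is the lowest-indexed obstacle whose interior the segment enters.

FREE

Obstacle 1 [(15,3) (24,9) (16,24)]:
  edge (15,3)–(24,9): clear
  edge (24,9)–(16,24): clear
  edge (16,24)–(15,3): clear
  midpoint (12,11) outside
  → clear
Obstacle 2 [(0,0) (11,4) (11,19) (0,24)]:
  edge (0,0)–(11,4): clear
  edge (11,4)–(11,19): clear
  edge (11,19)–(0,24): clear
  edge (0,24)–(0,0): clear
  midpoint (12,11) outside
  → clear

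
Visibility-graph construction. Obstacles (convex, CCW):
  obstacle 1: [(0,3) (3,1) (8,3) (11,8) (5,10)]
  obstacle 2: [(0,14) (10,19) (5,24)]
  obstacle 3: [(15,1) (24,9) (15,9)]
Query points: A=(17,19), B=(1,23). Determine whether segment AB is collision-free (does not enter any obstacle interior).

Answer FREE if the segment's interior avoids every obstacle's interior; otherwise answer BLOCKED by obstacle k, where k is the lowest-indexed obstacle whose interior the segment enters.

BLOCKED by obstacle 2

Obstacle 1 [(0,3) (3,1) (8,3) (11,8) (5,10)]:
  edge (0,3)–(3,1): clear
  edge (3,1)–(8,3): clear
  edge (8,3)–(11,8): clear
  edge (11,8)–(5,10): clear
  edge (5,10)–(0,3): clear
  midpoint (9,21) outside
  → clear
Obstacle 2 [(0,14) (10,19) (5,24)]:
  edge (0,14)–(10,19): clear
  edge (10,19)–(5,24): crosses AB
  edge (5,24)–(0,14): crosses AB
  → BLOCKED
Obstacle 3 [(15,1) (24,9) (15,9)]:
  edge (15,1)–(24,9): clear
  edge (24,9)–(15,9): clear
  edge (15,9)–(15,1): clear
  midpoint (9,21) outside
  → clear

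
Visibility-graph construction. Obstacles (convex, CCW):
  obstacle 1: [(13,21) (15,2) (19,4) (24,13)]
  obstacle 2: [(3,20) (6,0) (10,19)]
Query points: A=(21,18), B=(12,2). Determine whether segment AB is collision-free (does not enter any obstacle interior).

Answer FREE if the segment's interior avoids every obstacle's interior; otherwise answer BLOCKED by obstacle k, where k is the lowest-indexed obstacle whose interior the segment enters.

BLOCKED by obstacle 1

Obstacle 1 [(13,21) (15,2) (19,4) (24,13)]:
  edge (13,21)–(15,2): crosses AB
  edge (15,2)–(19,4): clear
  edge (19,4)–(24,13): clear
  edge (24,13)–(13,21): crosses AB
  → BLOCKED
Obstacle 2 [(3,20) (6,0) (10,19)]:
  edge (3,20)–(6,0): clear
  edge (6,0)–(10,19): clear
  edge (10,19)–(3,20): clear
  midpoint (33/2,10) outside
  → clear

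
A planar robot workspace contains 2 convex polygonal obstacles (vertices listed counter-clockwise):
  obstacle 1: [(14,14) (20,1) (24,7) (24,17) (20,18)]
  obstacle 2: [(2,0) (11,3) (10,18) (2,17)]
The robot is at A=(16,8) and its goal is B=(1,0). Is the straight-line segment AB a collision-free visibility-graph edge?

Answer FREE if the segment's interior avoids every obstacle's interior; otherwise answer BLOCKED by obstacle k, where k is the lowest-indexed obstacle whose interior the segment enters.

Obstacle 1 [(14,14) (20,1) (24,7) (24,17) (20,18)]:
  edge (14,14)–(20,1): clear
  edge (20,1)–(24,7): clear
  edge (24,7)–(24,17): clear
  edge (24,17)–(20,18): clear
  edge (20,18)–(14,14): clear
  midpoint (17/2,4) outside
  → clear
Obstacle 2 [(2,0) (11,3) (10,18) (2,17)]:
  edge (2,0)–(11,3): clear
  edge (11,3)–(10,18): crosses AB
  edge (10,18)–(2,17): clear
  edge (2,17)–(2,0): crosses AB
  → BLOCKED

BLOCKED by obstacle 2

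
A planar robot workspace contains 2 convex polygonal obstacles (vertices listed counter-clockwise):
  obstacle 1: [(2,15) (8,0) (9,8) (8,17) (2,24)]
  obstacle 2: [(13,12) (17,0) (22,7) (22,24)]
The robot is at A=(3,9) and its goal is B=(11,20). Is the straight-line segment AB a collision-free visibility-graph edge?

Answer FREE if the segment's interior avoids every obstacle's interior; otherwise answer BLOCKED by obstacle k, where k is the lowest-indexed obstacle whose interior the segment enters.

BLOCKED by obstacle 1

Obstacle 1 [(2,15) (8,0) (9,8) (8,17) (2,24)]:
  edge (2,15)–(8,0): crosses AB
  edge (8,0)–(9,8): clear
  edge (9,8)–(8,17): crosses AB
  edge (8,17)–(2,24): clear
  edge (2,24)–(2,15): clear
  → BLOCKED
Obstacle 2 [(13,12) (17,0) (22,7) (22,24)]:
  edge (13,12)–(17,0): clear
  edge (17,0)–(22,7): clear
  edge (22,7)–(22,24): clear
  edge (22,24)–(13,12): clear
  midpoint (7,29/2) outside
  → clear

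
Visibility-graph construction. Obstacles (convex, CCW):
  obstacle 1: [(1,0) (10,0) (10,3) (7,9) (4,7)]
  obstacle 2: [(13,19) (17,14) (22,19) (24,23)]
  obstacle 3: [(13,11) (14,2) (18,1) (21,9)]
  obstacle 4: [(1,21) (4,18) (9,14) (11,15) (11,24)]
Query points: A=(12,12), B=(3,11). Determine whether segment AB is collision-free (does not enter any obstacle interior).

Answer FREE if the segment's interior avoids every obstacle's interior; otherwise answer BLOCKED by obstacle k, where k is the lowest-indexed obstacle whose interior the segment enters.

Obstacle 1 [(1,0) (10,0) (10,3) (7,9) (4,7)]:
  edge (1,0)–(10,0): clear
  edge (10,0)–(10,3): clear
  edge (10,3)–(7,9): clear
  edge (7,9)–(4,7): clear
  edge (4,7)–(1,0): clear
  midpoint (15/2,23/2) outside
  → clear
Obstacle 2 [(13,19) (17,14) (22,19) (24,23)]:
  edge (13,19)–(17,14): clear
  edge (17,14)–(22,19): clear
  edge (22,19)–(24,23): clear
  edge (24,23)–(13,19): clear
  midpoint (15/2,23/2) outside
  → clear
Obstacle 3 [(13,11) (14,2) (18,1) (21,9)]:
  edge (13,11)–(14,2): clear
  edge (14,2)–(18,1): clear
  edge (18,1)–(21,9): clear
  edge (21,9)–(13,11): clear
  midpoint (15/2,23/2) outside
  → clear
Obstacle 4 [(1,21) (4,18) (9,14) (11,15) (11,24)]:
  edge (1,21)–(4,18): clear
  edge (4,18)–(9,14): clear
  edge (9,14)–(11,15): clear
  edge (11,15)–(11,24): clear
  edge (11,24)–(1,21): clear
  midpoint (15/2,23/2) outside
  → clear

FREE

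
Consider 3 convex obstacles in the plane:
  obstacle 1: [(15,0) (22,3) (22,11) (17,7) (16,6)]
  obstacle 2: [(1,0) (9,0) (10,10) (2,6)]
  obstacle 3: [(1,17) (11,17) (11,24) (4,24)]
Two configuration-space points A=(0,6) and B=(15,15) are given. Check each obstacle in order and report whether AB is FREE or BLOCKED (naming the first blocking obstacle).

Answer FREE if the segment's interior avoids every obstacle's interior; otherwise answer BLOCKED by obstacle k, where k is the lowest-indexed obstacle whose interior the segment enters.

FREE

Obstacle 1 [(15,0) (22,3) (22,11) (17,7) (16,6)]:
  edge (15,0)–(22,3): clear
  edge (22,3)–(22,11): clear
  edge (22,11)–(17,7): clear
  edge (17,7)–(16,6): clear
  edge (16,6)–(15,0): clear
  midpoint (15/2,21/2) outside
  → clear
Obstacle 2 [(1,0) (9,0) (10,10) (2,6)]:
  edge (1,0)–(9,0): clear
  edge (9,0)–(10,10): clear
  edge (10,10)–(2,6): clear
  edge (2,6)–(1,0): clear
  midpoint (15/2,21/2) outside
  → clear
Obstacle 3 [(1,17) (11,17) (11,24) (4,24)]:
  edge (1,17)–(11,17): clear
  edge (11,17)–(11,24): clear
  edge (11,24)–(4,24): clear
  edge (4,24)–(1,17): clear
  midpoint (15/2,21/2) outside
  → clear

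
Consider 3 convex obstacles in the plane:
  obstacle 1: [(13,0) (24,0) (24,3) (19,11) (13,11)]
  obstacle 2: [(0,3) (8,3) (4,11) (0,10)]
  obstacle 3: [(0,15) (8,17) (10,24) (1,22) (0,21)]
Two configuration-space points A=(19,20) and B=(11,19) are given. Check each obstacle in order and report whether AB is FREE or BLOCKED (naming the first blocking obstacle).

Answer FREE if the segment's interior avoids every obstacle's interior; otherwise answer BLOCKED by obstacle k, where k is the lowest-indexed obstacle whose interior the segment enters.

Obstacle 1 [(13,0) (24,0) (24,3) (19,11) (13,11)]:
  edge (13,0)–(24,0): clear
  edge (24,0)–(24,3): clear
  edge (24,3)–(19,11): clear
  edge (19,11)–(13,11): clear
  edge (13,11)–(13,0): clear
  midpoint (15,39/2) outside
  → clear
Obstacle 2 [(0,3) (8,3) (4,11) (0,10)]:
  edge (0,3)–(8,3): clear
  edge (8,3)–(4,11): clear
  edge (4,11)–(0,10): clear
  edge (0,10)–(0,3): clear
  midpoint (15,39/2) outside
  → clear
Obstacle 3 [(0,15) (8,17) (10,24) (1,22) (0,21)]:
  edge (0,15)–(8,17): clear
  edge (8,17)–(10,24): clear
  edge (10,24)–(1,22): clear
  edge (1,22)–(0,21): clear
  edge (0,21)–(0,15): clear
  midpoint (15,39/2) outside
  → clear

FREE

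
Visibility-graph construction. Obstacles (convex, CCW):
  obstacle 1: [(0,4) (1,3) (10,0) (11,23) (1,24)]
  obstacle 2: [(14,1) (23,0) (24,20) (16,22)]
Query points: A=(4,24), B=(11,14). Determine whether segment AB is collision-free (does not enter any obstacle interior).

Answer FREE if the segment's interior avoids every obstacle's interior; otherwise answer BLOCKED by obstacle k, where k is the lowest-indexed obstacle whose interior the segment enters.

Obstacle 1 [(0,4) (1,3) (10,0) (11,23) (1,24)]:
  edge (0,4)–(1,3): clear
  edge (1,3)–(10,0): clear
  edge (10,0)–(11,23): crosses AB
  edge (11,23)–(1,24): crosses AB
  edge (1,24)–(0,4): clear
  → BLOCKED
Obstacle 2 [(14,1) (23,0) (24,20) (16,22)]:
  edge (14,1)–(23,0): clear
  edge (23,0)–(24,20): clear
  edge (24,20)–(16,22): clear
  edge (16,22)–(14,1): clear
  midpoint (15/2,19) outside
  → clear

BLOCKED by obstacle 1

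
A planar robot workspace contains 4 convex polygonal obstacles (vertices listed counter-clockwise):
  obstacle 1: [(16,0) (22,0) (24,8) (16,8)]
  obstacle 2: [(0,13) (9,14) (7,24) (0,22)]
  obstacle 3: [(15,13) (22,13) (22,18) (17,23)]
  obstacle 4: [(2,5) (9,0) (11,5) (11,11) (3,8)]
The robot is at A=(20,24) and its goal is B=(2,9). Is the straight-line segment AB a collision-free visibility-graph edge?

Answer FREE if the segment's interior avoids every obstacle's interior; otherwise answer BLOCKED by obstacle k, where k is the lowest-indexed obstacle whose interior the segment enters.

Obstacle 1 [(16,0) (22,0) (24,8) (16,8)]:
  edge (16,0)–(22,0): clear
  edge (22,0)–(24,8): clear
  edge (24,8)–(16,8): clear
  edge (16,8)–(16,0): clear
  midpoint (11,33/2) outside
  → clear
Obstacle 2 [(0,13) (9,14) (7,24) (0,22)]:
  edge (0,13)–(9,14): crosses AB
  edge (9,14)–(7,24): crosses AB
  edge (7,24)–(0,22): clear
  edge (0,22)–(0,13): clear
  → BLOCKED
Obstacle 3 [(15,13) (22,13) (22,18) (17,23)]:
  edge (15,13)–(22,13): clear
  edge (22,13)–(22,18): clear
  edge (22,18)–(17,23): crosses AB
  edge (17,23)–(15,13): crosses AB
  → BLOCKED
Obstacle 4 [(2,5) (9,0) (11,5) (11,11) (3,8)]:
  edge (2,5)–(9,0): clear
  edge (9,0)–(11,5): clear
  edge (11,5)–(11,11): clear
  edge (11,11)–(3,8): clear
  edge (3,8)–(2,5): clear
  midpoint (11,33/2) outside
  → clear

BLOCKED by obstacle 2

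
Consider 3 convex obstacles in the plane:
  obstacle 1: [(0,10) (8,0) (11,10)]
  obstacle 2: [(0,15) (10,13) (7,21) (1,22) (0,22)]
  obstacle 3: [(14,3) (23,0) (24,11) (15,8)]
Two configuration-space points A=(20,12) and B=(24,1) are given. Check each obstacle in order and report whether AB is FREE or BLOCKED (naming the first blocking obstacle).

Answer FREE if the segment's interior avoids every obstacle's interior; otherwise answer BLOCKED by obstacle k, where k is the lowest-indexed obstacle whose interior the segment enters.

Obstacle 1 [(0,10) (8,0) (11,10)]:
  edge (0,10)–(8,0): clear
  edge (8,0)–(11,10): clear
  edge (11,10)–(0,10): clear
  midpoint (22,13/2) outside
  → clear
Obstacle 2 [(0,15) (10,13) (7,21) (1,22) (0,22)]:
  edge (0,15)–(10,13): clear
  edge (10,13)–(7,21): clear
  edge (7,21)–(1,22): clear
  edge (1,22)–(0,22): clear
  edge (0,22)–(0,15): clear
  midpoint (22,13/2) outside
  → clear
Obstacle 3 [(14,3) (23,0) (24,11) (15,8)]:
  edge (14,3)–(23,0): clear
  edge (23,0)–(24,11): crosses AB
  edge (24,11)–(15,8): crosses AB
  edge (15,8)–(14,3): clear
  → BLOCKED

BLOCKED by obstacle 3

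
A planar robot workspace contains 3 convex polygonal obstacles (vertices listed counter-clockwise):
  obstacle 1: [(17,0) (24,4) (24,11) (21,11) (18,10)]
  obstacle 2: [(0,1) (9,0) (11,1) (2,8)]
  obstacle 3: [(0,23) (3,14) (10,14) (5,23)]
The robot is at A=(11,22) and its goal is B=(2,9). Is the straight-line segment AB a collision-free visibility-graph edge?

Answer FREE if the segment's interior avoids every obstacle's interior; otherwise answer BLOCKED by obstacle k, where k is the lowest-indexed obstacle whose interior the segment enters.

BLOCKED by obstacle 3

Obstacle 1 [(17,0) (24,4) (24,11) (21,11) (18,10)]:
  edge (17,0)–(24,4): clear
  edge (24,4)–(24,11): clear
  edge (24,11)–(21,11): clear
  edge (21,11)–(18,10): clear
  edge (18,10)–(17,0): clear
  midpoint (13/2,31/2) outside
  → clear
Obstacle 2 [(0,1) (9,0) (11,1) (2,8)]:
  edge (0,1)–(9,0): clear
  edge (9,0)–(11,1): clear
  edge (11,1)–(2,8): clear
  edge (2,8)–(0,1): clear
  midpoint (13/2,31/2) outside
  → clear
Obstacle 3 [(0,23) (3,14) (10,14) (5,23)]:
  edge (0,23)–(3,14): clear
  edge (3,14)–(10,14): crosses AB
  edge (10,14)–(5,23): crosses AB
  edge (5,23)–(0,23): clear
  → BLOCKED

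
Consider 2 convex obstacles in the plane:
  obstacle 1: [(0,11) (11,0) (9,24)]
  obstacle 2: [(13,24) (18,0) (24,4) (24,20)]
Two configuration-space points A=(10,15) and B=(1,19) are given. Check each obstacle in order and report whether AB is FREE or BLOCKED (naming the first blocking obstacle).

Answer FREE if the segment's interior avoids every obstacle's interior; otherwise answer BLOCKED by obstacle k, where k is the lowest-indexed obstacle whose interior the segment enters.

Obstacle 1 [(0,11) (11,0) (9,24)]:
  edge (0,11)–(11,0): clear
  edge (11,0)–(9,24): crosses AB
  edge (9,24)–(0,11): crosses AB
  → BLOCKED
Obstacle 2 [(13,24) (18,0) (24,4) (24,20)]:
  edge (13,24)–(18,0): clear
  edge (18,0)–(24,4): clear
  edge (24,4)–(24,20): clear
  edge (24,20)–(13,24): clear
  midpoint (11/2,17) outside
  → clear

BLOCKED by obstacle 1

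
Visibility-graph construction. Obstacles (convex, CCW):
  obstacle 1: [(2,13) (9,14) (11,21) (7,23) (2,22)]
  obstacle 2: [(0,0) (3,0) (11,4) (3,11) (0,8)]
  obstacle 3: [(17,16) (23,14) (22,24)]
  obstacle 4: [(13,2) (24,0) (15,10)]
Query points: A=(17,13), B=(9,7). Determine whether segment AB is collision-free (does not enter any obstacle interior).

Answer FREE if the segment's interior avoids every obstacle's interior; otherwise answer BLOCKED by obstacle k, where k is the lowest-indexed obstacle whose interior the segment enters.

FREE

Obstacle 1 [(2,13) (9,14) (11,21) (7,23) (2,22)]:
  edge (2,13)–(9,14): clear
  edge (9,14)–(11,21): clear
  edge (11,21)–(7,23): clear
  edge (7,23)–(2,22): clear
  edge (2,22)–(2,13): clear
  midpoint (13,10) outside
  → clear
Obstacle 2 [(0,0) (3,0) (11,4) (3,11) (0,8)]:
  edge (0,0)–(3,0): clear
  edge (3,0)–(11,4): clear
  edge (11,4)–(3,11): clear
  edge (3,11)–(0,8): clear
  edge (0,8)–(0,0): clear
  midpoint (13,10) outside
  → clear
Obstacle 3 [(17,16) (23,14) (22,24)]:
  edge (17,16)–(23,14): clear
  edge (23,14)–(22,24): clear
  edge (22,24)–(17,16): clear
  midpoint (13,10) outside
  → clear
Obstacle 4 [(13,2) (24,0) (15,10)]:
  edge (13,2)–(24,0): clear
  edge (24,0)–(15,10): clear
  edge (15,10)–(13,2): clear
  midpoint (13,10) outside
  → clear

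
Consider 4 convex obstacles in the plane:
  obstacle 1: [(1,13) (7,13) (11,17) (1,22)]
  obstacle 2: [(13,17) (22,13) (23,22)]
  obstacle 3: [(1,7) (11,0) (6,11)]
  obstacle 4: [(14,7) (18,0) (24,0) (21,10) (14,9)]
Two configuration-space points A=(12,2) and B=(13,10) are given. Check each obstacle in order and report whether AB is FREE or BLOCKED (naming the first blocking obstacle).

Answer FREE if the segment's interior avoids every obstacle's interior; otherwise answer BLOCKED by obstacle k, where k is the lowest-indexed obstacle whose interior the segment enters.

Obstacle 1 [(1,13) (7,13) (11,17) (1,22)]:
  edge (1,13)–(7,13): clear
  edge (7,13)–(11,17): clear
  edge (11,17)–(1,22): clear
  edge (1,22)–(1,13): clear
  midpoint (25/2,6) outside
  → clear
Obstacle 2 [(13,17) (22,13) (23,22)]:
  edge (13,17)–(22,13): clear
  edge (22,13)–(23,22): clear
  edge (23,22)–(13,17): clear
  midpoint (25/2,6) outside
  → clear
Obstacle 3 [(1,7) (11,0) (6,11)]:
  edge (1,7)–(11,0): clear
  edge (11,0)–(6,11): clear
  edge (6,11)–(1,7): clear
  midpoint (25/2,6) outside
  → clear
Obstacle 4 [(14,7) (18,0) (24,0) (21,10) (14,9)]:
  edge (14,7)–(18,0): clear
  edge (18,0)–(24,0): clear
  edge (24,0)–(21,10): clear
  edge (21,10)–(14,9): clear
  edge (14,9)–(14,7): clear
  midpoint (25/2,6) outside
  → clear

FREE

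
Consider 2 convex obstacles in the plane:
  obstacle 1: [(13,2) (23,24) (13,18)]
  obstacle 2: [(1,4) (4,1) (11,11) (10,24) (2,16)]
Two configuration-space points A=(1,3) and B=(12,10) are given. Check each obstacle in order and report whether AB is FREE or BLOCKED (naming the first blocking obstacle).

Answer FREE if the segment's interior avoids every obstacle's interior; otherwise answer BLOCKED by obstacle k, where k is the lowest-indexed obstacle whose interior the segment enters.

Obstacle 1 [(13,2) (23,24) (13,18)]:
  edge (13,2)–(23,24): clear
  edge (23,24)–(13,18): clear
  edge (13,18)–(13,2): clear
  midpoint (13/2,13/2) outside
  → clear
Obstacle 2 [(1,4) (4,1) (11,11) (10,24) (2,16)]:
  edge (1,4)–(4,1): crosses AB
  edge (4,1)–(11,11): crosses AB
  edge (11,11)–(10,24): clear
  edge (10,24)–(2,16): clear
  edge (2,16)–(1,4): clear
  → BLOCKED

BLOCKED by obstacle 2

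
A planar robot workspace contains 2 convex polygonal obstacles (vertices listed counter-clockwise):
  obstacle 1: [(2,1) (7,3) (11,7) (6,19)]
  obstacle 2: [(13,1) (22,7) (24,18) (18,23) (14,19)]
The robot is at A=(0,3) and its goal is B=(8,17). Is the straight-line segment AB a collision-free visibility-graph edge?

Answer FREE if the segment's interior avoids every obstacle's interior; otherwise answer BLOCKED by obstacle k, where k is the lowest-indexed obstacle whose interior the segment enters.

BLOCKED by obstacle 1

Obstacle 1 [(2,1) (7,3) (11,7) (6,19)]:
  edge (2,1)–(7,3): clear
  edge (7,3)–(11,7): clear
  edge (11,7)–(6,19): crosses AB
  edge (6,19)–(2,1): crosses AB
  → BLOCKED
Obstacle 2 [(13,1) (22,7) (24,18) (18,23) (14,19)]:
  edge (13,1)–(22,7): clear
  edge (22,7)–(24,18): clear
  edge (24,18)–(18,23): clear
  edge (18,23)–(14,19): clear
  edge (14,19)–(13,1): clear
  midpoint (4,10) outside
  → clear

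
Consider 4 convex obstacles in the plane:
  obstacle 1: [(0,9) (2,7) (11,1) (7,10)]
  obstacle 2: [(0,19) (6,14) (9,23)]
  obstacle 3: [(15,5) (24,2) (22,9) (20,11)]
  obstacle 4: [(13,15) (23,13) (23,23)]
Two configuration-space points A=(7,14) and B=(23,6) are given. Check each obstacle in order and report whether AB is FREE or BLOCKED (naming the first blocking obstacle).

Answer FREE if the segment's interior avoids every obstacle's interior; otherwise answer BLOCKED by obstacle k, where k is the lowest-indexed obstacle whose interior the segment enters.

BLOCKED by obstacle 3

Obstacle 1 [(0,9) (2,7) (11,1) (7,10)]:
  edge (0,9)–(2,7): clear
  edge (2,7)–(11,1): clear
  edge (11,1)–(7,10): clear
  edge (7,10)–(0,9): clear
  midpoint (15,10) outside
  → clear
Obstacle 2 [(0,19) (6,14) (9,23)]:
  edge (0,19)–(6,14): clear
  edge (6,14)–(9,23): clear
  edge (9,23)–(0,19): clear
  midpoint (15,10) outside
  → clear
Obstacle 3 [(15,5) (24,2) (22,9) (20,11)]:
  edge (15,5)–(24,2): clear
  edge (24,2)–(22,9): crosses AB
  edge (22,9)–(20,11): clear
  edge (20,11)–(15,5): crosses AB
  → BLOCKED
Obstacle 4 [(13,15) (23,13) (23,23)]:
  edge (13,15)–(23,13): clear
  edge (23,13)–(23,23): clear
  edge (23,23)–(13,15): clear
  midpoint (15,10) outside
  → clear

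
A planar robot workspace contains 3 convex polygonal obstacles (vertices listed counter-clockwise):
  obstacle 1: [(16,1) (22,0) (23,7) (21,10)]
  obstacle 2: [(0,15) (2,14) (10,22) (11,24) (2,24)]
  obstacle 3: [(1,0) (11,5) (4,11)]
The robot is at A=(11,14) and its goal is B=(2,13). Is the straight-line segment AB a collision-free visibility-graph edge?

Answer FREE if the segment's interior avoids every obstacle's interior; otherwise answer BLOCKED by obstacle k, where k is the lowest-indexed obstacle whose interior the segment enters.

FREE

Obstacle 1 [(16,1) (22,0) (23,7) (21,10)]:
  edge (16,1)–(22,0): clear
  edge (22,0)–(23,7): clear
  edge (23,7)–(21,10): clear
  edge (21,10)–(16,1): clear
  midpoint (13/2,27/2) outside
  → clear
Obstacle 2 [(0,15) (2,14) (10,22) (11,24) (2,24)]:
  edge (0,15)–(2,14): clear
  edge (2,14)–(10,22): clear
  edge (10,22)–(11,24): clear
  edge (11,24)–(2,24): clear
  edge (2,24)–(0,15): clear
  midpoint (13/2,27/2) outside
  → clear
Obstacle 3 [(1,0) (11,5) (4,11)]:
  edge (1,0)–(11,5): clear
  edge (11,5)–(4,11): clear
  edge (4,11)–(1,0): clear
  midpoint (13/2,27/2) outside
  → clear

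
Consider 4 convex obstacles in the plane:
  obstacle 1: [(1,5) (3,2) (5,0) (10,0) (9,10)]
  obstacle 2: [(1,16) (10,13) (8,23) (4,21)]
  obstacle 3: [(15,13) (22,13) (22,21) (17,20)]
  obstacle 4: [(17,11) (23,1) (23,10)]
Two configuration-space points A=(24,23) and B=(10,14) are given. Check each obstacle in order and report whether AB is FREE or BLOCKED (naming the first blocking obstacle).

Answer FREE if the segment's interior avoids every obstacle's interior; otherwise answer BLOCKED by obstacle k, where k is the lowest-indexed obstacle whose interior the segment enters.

BLOCKED by obstacle 3

Obstacle 1 [(1,5) (3,2) (5,0) (10,0) (9,10)]:
  edge (1,5)–(3,2): clear
  edge (3,2)–(5,0): clear
  edge (5,0)–(10,0): clear
  edge (10,0)–(9,10): clear
  edge (9,10)–(1,5): clear
  midpoint (17,37/2) outside
  → clear
Obstacle 2 [(1,16) (10,13) (8,23) (4,21)]:
  edge (1,16)–(10,13): clear
  edge (10,13)–(8,23): clear
  edge (8,23)–(4,21): clear
  edge (4,21)–(1,16): clear
  midpoint (17,37/2) outside
  → clear
Obstacle 3 [(15,13) (22,13) (22,21) (17,20)]:
  edge (15,13)–(22,13): clear
  edge (22,13)–(22,21): clear
  edge (22,21)–(17,20): crosses AB
  edge (17,20)–(15,13): crosses AB
  → BLOCKED
Obstacle 4 [(17,11) (23,1) (23,10)]:
  edge (17,11)–(23,1): clear
  edge (23,1)–(23,10): clear
  edge (23,10)–(17,11): clear
  midpoint (17,37/2) outside
  → clear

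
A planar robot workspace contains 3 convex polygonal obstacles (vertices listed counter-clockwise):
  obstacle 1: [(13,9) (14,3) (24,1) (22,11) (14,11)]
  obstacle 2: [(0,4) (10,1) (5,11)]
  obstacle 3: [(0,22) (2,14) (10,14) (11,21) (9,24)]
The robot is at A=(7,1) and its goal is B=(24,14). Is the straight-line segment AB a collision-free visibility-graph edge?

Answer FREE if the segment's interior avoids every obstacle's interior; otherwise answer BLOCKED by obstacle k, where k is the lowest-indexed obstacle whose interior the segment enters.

Obstacle 1 [(13,9) (14,3) (24,1) (22,11) (14,11)]:
  edge (13,9)–(14,3): crosses AB
  edge (14,3)–(24,1): clear
  edge (24,1)–(22,11): clear
  edge (22,11)–(14,11): crosses AB
  edge (14,11)–(13,9): clear
  → BLOCKED
Obstacle 2 [(0,4) (10,1) (5,11)]:
  edge (0,4)–(10,1): crosses AB
  edge (10,1)–(5,11): crosses AB
  edge (5,11)–(0,4): clear
  → BLOCKED
Obstacle 3 [(0,22) (2,14) (10,14) (11,21) (9,24)]:
  edge (0,22)–(2,14): clear
  edge (2,14)–(10,14): clear
  edge (10,14)–(11,21): clear
  edge (11,21)–(9,24): clear
  edge (9,24)–(0,22): clear
  midpoint (31/2,15/2) outside
  → clear

BLOCKED by obstacle 1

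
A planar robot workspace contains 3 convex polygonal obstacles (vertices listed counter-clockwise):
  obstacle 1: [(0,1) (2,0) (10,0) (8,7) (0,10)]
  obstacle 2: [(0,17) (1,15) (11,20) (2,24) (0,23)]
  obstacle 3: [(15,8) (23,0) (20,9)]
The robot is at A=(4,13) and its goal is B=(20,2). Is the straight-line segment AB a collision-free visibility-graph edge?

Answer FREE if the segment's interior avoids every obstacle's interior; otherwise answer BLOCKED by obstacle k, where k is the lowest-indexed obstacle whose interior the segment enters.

Obstacle 1 [(0,1) (2,0) (10,0) (8,7) (0,10)]:
  edge (0,1)–(2,0): clear
  edge (2,0)–(10,0): clear
  edge (10,0)–(8,7): clear
  edge (8,7)–(0,10): clear
  edge (0,10)–(0,1): clear
  midpoint (12,15/2) outside
  → clear
Obstacle 2 [(0,17) (1,15) (11,20) (2,24) (0,23)]:
  edge (0,17)–(1,15): clear
  edge (1,15)–(11,20): clear
  edge (11,20)–(2,24): clear
  edge (2,24)–(0,23): clear
  edge (0,23)–(0,17): clear
  midpoint (12,15/2) outside
  → clear
Obstacle 3 [(15,8) (23,0) (20,9)]:
  edge (15,8)–(23,0): clear
  edge (23,0)–(20,9): clear
  edge (20,9)–(15,8): clear
  midpoint (12,15/2) outside
  → clear

FREE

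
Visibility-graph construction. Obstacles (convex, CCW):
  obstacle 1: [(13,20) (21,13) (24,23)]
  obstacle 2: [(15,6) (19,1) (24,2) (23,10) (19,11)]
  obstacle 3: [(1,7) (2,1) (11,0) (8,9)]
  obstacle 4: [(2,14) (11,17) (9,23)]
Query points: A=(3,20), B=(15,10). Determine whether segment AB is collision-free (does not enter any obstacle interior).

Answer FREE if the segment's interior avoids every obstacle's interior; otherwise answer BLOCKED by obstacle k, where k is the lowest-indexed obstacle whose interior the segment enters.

BLOCKED by obstacle 4

Obstacle 1 [(13,20) (21,13) (24,23)]:
  edge (13,20)–(21,13): clear
  edge (21,13)–(24,23): clear
  edge (24,23)–(13,20): clear
  midpoint (9,15) outside
  → clear
Obstacle 2 [(15,6) (19,1) (24,2) (23,10) (19,11)]:
  edge (15,6)–(19,1): clear
  edge (19,1)–(24,2): clear
  edge (24,2)–(23,10): clear
  edge (23,10)–(19,11): clear
  edge (19,11)–(15,6): clear
  midpoint (9,15) outside
  → clear
Obstacle 3 [(1,7) (2,1) (11,0) (8,9)]:
  edge (1,7)–(2,1): clear
  edge (2,1)–(11,0): clear
  edge (11,0)–(8,9): clear
  edge (8,9)–(1,7): clear
  midpoint (9,15) outside
  → clear
Obstacle 4 [(2,14) (11,17) (9,23)]:
  edge (2,14)–(11,17): crosses AB
  edge (11,17)–(9,23): clear
  edge (9,23)–(2,14): crosses AB
  → BLOCKED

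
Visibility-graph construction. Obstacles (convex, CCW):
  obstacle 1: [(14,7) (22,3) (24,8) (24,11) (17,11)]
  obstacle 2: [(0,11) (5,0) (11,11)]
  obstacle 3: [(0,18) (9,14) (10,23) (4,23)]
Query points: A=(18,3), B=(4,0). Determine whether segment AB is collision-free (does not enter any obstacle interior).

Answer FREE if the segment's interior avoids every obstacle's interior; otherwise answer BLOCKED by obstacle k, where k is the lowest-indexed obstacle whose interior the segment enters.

Obstacle 1 [(14,7) (22,3) (24,8) (24,11) (17,11)]:
  edge (14,7)–(22,3): clear
  edge (22,3)–(24,8): clear
  edge (24,8)–(24,11): clear
  edge (24,11)–(17,11): clear
  edge (17,11)–(14,7): clear
  midpoint (11,3/2) outside
  → clear
Obstacle 2 [(0,11) (5,0) (11,11)]:
  edge (0,11)–(5,0): crosses AB
  edge (5,0)–(11,11): crosses AB
  edge (11,11)–(0,11): clear
  → BLOCKED
Obstacle 3 [(0,18) (9,14) (10,23) (4,23)]:
  edge (0,18)–(9,14): clear
  edge (9,14)–(10,23): clear
  edge (10,23)–(4,23): clear
  edge (4,23)–(0,18): clear
  midpoint (11,3/2) outside
  → clear

BLOCKED by obstacle 2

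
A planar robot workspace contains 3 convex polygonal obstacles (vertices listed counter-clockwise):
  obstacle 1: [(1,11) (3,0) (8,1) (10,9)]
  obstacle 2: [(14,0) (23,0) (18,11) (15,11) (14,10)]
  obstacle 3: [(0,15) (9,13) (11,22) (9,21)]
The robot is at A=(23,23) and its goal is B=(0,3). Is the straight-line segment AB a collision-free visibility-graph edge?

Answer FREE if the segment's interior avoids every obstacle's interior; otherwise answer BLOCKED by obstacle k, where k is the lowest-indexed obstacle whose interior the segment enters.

Obstacle 1 [(1,11) (3,0) (8,1) (10,9)]:
  edge (1,11)–(3,0): crosses AB
  edge (3,0)–(8,1): clear
  edge (8,1)–(10,9): clear
  edge (10,9)–(1,11): crosses AB
  → BLOCKED
Obstacle 2 [(14,0) (23,0) (18,11) (15,11) (14,10)]:
  edge (14,0)–(23,0): clear
  edge (23,0)–(18,11): clear
  edge (18,11)–(15,11): clear
  edge (15,11)–(14,10): clear
  edge (14,10)–(14,0): clear
  midpoint (23/2,13) outside
  → clear
Obstacle 3 [(0,15) (9,13) (11,22) (9,21)]:
  edge (0,15)–(9,13): clear
  edge (9,13)–(11,22): clear
  edge (11,22)–(9,21): clear
  edge (9,21)–(0,15): clear
  midpoint (23/2,13) outside
  → clear

BLOCKED by obstacle 1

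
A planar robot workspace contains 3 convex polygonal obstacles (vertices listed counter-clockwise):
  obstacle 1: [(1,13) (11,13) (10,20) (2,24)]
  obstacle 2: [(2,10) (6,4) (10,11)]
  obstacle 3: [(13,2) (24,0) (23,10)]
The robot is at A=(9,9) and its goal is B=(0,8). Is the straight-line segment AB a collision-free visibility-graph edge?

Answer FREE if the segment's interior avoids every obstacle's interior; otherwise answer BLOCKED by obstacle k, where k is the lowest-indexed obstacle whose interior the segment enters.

Obstacle 1 [(1,13) (11,13) (10,20) (2,24)]:
  edge (1,13)–(11,13): clear
  edge (11,13)–(10,20): clear
  edge (10,20)–(2,24): clear
  edge (2,24)–(1,13): clear
  midpoint (9/2,17/2) outside
  → clear
Obstacle 2 [(2,10) (6,4) (10,11)]:
  edge (2,10)–(6,4): crosses AB
  edge (6,4)–(10,11): crosses AB
  edge (10,11)–(2,10): clear
  → BLOCKED
Obstacle 3 [(13,2) (24,0) (23,10)]:
  edge (13,2)–(24,0): clear
  edge (24,0)–(23,10): clear
  edge (23,10)–(13,2): clear
  midpoint (9/2,17/2) outside
  → clear

BLOCKED by obstacle 2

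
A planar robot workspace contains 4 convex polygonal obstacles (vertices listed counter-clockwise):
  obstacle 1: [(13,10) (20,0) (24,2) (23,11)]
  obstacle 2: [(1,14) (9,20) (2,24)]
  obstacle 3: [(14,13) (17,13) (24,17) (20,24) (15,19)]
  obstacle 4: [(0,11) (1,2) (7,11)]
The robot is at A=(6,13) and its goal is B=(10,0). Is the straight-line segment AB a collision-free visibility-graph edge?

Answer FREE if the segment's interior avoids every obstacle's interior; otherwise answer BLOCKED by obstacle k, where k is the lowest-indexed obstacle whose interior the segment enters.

Obstacle 1 [(13,10) (20,0) (24,2) (23,11)]:
  edge (13,10)–(20,0): clear
  edge (20,0)–(24,2): clear
  edge (24,2)–(23,11): clear
  edge (23,11)–(13,10): clear
  midpoint (8,13/2) outside
  → clear
Obstacle 2 [(1,14) (9,20) (2,24)]:
  edge (1,14)–(9,20): clear
  edge (9,20)–(2,24): clear
  edge (2,24)–(1,14): clear
  midpoint (8,13/2) outside
  → clear
Obstacle 3 [(14,13) (17,13) (24,17) (20,24) (15,19)]:
  edge (14,13)–(17,13): clear
  edge (17,13)–(24,17): clear
  edge (24,17)–(20,24): clear
  edge (20,24)–(15,19): clear
  edge (15,19)–(14,13): clear
  midpoint (8,13/2) outside
  → clear
Obstacle 4 [(0,11) (1,2) (7,11)]:
  edge (0,11)–(1,2): clear
  edge (1,2)–(7,11): crosses AB
  edge (7,11)–(0,11): crosses AB
  → BLOCKED

BLOCKED by obstacle 4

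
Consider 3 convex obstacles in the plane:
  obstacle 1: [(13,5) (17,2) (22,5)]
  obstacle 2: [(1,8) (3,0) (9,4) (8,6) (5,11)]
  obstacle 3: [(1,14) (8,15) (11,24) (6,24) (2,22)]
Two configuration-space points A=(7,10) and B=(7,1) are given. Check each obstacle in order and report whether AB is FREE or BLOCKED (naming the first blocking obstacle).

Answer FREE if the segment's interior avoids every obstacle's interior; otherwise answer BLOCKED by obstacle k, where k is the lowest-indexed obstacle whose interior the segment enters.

BLOCKED by obstacle 2

Obstacle 1 [(13,5) (17,2) (22,5)]:
  edge (13,5)–(17,2): clear
  edge (17,2)–(22,5): clear
  edge (22,5)–(13,5): clear
  midpoint (7,11/2) outside
  → clear
Obstacle 2 [(1,8) (3,0) (9,4) (8,6) (5,11)]:
  edge (1,8)–(3,0): clear
  edge (3,0)–(9,4): crosses AB
  edge (9,4)–(8,6): clear
  edge (8,6)–(5,11): crosses AB
  edge (5,11)–(1,8): clear
  → BLOCKED
Obstacle 3 [(1,14) (8,15) (11,24) (6,24) (2,22)]:
  edge (1,14)–(8,15): clear
  edge (8,15)–(11,24): clear
  edge (11,24)–(6,24): clear
  edge (6,24)–(2,22): clear
  edge (2,22)–(1,14): clear
  midpoint (7,11/2) outside
  → clear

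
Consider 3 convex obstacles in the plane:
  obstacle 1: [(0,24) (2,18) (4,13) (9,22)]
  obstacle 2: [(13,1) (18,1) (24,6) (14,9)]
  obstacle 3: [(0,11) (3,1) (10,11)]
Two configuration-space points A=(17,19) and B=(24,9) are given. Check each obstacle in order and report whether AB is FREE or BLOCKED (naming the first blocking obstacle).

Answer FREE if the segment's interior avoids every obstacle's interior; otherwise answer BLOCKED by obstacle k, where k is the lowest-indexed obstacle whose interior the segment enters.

Obstacle 1 [(0,24) (2,18) (4,13) (9,22)]:
  edge (0,24)–(2,18): clear
  edge (2,18)–(4,13): clear
  edge (4,13)–(9,22): clear
  edge (9,22)–(0,24): clear
  midpoint (41/2,14) outside
  → clear
Obstacle 2 [(13,1) (18,1) (24,6) (14,9)]:
  edge (13,1)–(18,1): clear
  edge (18,1)–(24,6): clear
  edge (24,6)–(14,9): clear
  edge (14,9)–(13,1): clear
  midpoint (41/2,14) outside
  → clear
Obstacle 3 [(0,11) (3,1) (10,11)]:
  edge (0,11)–(3,1): clear
  edge (3,1)–(10,11): clear
  edge (10,11)–(0,11): clear
  midpoint (41/2,14) outside
  → clear

FREE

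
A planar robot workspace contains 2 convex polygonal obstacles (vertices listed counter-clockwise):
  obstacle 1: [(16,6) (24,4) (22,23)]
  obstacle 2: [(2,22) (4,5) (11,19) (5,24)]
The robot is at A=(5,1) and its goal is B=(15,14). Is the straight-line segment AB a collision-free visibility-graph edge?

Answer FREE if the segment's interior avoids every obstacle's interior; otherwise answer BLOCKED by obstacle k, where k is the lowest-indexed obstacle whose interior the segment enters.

Obstacle 1 [(16,6) (24,4) (22,23)]:
  edge (16,6)–(24,4): clear
  edge (24,4)–(22,23): clear
  edge (22,23)–(16,6): clear
  midpoint (10,15/2) outside
  → clear
Obstacle 2 [(2,22) (4,5) (11,19) (5,24)]:
  edge (2,22)–(4,5): clear
  edge (4,5)–(11,19): clear
  edge (11,19)–(5,24): clear
  edge (5,24)–(2,22): clear
  midpoint (10,15/2) outside
  → clear

FREE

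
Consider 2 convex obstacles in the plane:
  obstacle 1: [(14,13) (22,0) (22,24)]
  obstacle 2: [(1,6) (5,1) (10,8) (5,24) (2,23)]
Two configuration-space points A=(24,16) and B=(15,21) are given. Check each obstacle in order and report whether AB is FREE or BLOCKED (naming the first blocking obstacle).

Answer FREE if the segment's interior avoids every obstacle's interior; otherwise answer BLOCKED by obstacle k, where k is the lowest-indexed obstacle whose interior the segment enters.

Obstacle 1 [(14,13) (22,0) (22,24)]:
  edge (14,13)–(22,0): clear
  edge (22,0)–(22,24): crosses AB
  edge (22,24)–(14,13): crosses AB
  → BLOCKED
Obstacle 2 [(1,6) (5,1) (10,8) (5,24) (2,23)]:
  edge (1,6)–(5,1): clear
  edge (5,1)–(10,8): clear
  edge (10,8)–(5,24): clear
  edge (5,24)–(2,23): clear
  edge (2,23)–(1,6): clear
  midpoint (39/2,37/2) outside
  → clear

BLOCKED by obstacle 1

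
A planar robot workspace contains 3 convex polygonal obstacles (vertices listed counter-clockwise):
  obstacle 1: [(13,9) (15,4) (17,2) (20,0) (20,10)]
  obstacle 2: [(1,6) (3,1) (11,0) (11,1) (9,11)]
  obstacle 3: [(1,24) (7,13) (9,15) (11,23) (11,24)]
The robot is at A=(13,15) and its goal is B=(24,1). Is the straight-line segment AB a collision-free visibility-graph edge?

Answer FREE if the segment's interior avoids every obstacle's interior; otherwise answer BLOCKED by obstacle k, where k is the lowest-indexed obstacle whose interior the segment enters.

Obstacle 1 [(13,9) (15,4) (17,2) (20,0) (20,10)]:
  edge (13,9)–(15,4): clear
  edge (15,4)–(17,2): clear
  edge (17,2)–(20,0): clear
  edge (20,0)–(20,10): crosses AB
  edge (20,10)–(13,9): crosses AB
  → BLOCKED
Obstacle 2 [(1,6) (3,1) (11,0) (11,1) (9,11)]:
  edge (1,6)–(3,1): clear
  edge (3,1)–(11,0): clear
  edge (11,0)–(11,1): clear
  edge (11,1)–(9,11): clear
  edge (9,11)–(1,6): clear
  midpoint (37/2,8) outside
  → clear
Obstacle 3 [(1,24) (7,13) (9,15) (11,23) (11,24)]:
  edge (1,24)–(7,13): clear
  edge (7,13)–(9,15): clear
  edge (9,15)–(11,23): clear
  edge (11,23)–(11,24): clear
  edge (11,24)–(1,24): clear
  midpoint (37/2,8) outside
  → clear

BLOCKED by obstacle 1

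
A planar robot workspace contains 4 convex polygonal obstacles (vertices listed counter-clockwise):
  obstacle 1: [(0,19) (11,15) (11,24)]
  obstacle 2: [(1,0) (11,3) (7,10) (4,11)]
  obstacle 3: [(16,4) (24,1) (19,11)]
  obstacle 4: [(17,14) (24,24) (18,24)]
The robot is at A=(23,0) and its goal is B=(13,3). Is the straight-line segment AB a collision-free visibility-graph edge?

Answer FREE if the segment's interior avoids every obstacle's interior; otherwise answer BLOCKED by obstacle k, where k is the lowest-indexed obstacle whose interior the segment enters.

Obstacle 1 [(0,19) (11,15) (11,24)]:
  edge (0,19)–(11,15): clear
  edge (11,15)–(11,24): clear
  edge (11,24)–(0,19): clear
  midpoint (18,3/2) outside
  → clear
Obstacle 2 [(1,0) (11,3) (7,10) (4,11)]:
  edge (1,0)–(11,3): clear
  edge (11,3)–(7,10): clear
  edge (7,10)–(4,11): clear
  edge (4,11)–(1,0): clear
  midpoint (18,3/2) outside
  → clear
Obstacle 3 [(16,4) (24,1) (19,11)]:
  edge (16,4)–(24,1): clear
  edge (24,1)–(19,11): clear
  edge (19,11)–(16,4): clear
  midpoint (18,3/2) outside
  → clear
Obstacle 4 [(17,14) (24,24) (18,24)]:
  edge (17,14)–(24,24): clear
  edge (24,24)–(18,24): clear
  edge (18,24)–(17,14): clear
  midpoint (18,3/2) outside
  → clear

FREE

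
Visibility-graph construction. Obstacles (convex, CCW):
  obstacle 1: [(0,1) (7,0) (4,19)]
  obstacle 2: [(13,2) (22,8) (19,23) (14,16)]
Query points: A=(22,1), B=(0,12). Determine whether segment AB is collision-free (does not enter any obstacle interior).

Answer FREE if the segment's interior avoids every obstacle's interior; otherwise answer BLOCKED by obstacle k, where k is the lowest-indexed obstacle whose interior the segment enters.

Obstacle 1 [(0,1) (7,0) (4,19)]:
  edge (0,1)–(7,0): clear
  edge (7,0)–(4,19): crosses AB
  edge (4,19)–(0,1): crosses AB
  → BLOCKED
Obstacle 2 [(13,2) (22,8) (19,23) (14,16)]:
  edge (13,2)–(22,8): crosses AB
  edge (22,8)–(19,23): clear
  edge (19,23)–(14,16): clear
  edge (14,16)–(13,2): crosses AB
  → BLOCKED

BLOCKED by obstacle 1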